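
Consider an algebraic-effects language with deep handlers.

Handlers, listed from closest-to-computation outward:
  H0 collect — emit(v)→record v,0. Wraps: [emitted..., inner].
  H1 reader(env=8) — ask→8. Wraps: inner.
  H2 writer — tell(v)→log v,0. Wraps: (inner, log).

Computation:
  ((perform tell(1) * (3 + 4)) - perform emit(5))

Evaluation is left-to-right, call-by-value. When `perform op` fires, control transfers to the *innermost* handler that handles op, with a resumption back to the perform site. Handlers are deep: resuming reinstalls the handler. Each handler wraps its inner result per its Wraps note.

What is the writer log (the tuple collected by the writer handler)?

Evaluation trace:
tell(1) @ H2 ⇒ log+=1
emit(5) @ H0 ⇒ out+=5
H0 returns [5, 0]
H1 returns [5, 0]
H2 returns ([5, 0], (1))
= ([5, 0], (1))

Answer: (1)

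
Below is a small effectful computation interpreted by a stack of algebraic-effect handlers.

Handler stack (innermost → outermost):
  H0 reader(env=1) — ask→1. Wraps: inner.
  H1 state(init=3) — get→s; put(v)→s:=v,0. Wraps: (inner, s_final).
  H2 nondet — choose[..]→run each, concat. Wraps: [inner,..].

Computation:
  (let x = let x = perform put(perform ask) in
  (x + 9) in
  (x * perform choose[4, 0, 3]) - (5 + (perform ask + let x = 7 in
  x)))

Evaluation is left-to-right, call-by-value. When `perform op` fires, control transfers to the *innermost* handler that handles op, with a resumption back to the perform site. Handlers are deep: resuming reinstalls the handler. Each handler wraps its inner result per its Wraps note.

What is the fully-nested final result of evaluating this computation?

Working:
ask @ H0 ⇒ 1
put(1) @ H1 ⇒ s:=1
choose[4, 0, 3] @ H2
  branch[0] choose=4:
    ask @ H0 ⇒ 1
    H0 returns 23
    H1 returns (23, 1)
    H2 returns [(23, 1)]
  branch[1] choose=0:
    ask @ H0 ⇒ 1
    H0 returns -13
    H1 returns (-13, 1)
    H2 returns [(-13, 1)]
  branch[2] choose=3:
    ask @ H0 ⇒ 1
    H0 returns 14
    H1 returns (14, 1)
    H2 returns [(14, 1)]
= [(23, 1), (-13, 1), (14, 1)]

Answer: [(23, 1), (-13, 1), (14, 1)]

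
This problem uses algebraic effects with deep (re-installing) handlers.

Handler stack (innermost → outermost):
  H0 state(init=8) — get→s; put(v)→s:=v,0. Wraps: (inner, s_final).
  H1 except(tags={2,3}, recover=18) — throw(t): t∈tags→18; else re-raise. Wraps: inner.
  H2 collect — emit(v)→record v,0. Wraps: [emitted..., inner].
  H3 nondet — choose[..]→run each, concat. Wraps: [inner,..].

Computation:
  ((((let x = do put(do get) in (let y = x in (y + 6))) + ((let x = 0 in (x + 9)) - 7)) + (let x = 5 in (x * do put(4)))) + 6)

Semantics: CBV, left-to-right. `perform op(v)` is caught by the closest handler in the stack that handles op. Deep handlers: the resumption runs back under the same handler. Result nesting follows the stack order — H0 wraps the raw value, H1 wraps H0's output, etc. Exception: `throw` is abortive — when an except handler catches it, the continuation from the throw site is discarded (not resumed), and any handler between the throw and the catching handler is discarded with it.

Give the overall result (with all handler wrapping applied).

Step-by-step:
get @ H0 ⇒ 8
put(8) @ H0 ⇒ s:=8
put(4) @ H0 ⇒ s:=4
H0 returns (14, 4)
H1 returns (14, 4)
H2 returns [(14, 4)]
H3 returns [[(14, 4)]]
= [[(14, 4)]]

Answer: [[(14, 4)]]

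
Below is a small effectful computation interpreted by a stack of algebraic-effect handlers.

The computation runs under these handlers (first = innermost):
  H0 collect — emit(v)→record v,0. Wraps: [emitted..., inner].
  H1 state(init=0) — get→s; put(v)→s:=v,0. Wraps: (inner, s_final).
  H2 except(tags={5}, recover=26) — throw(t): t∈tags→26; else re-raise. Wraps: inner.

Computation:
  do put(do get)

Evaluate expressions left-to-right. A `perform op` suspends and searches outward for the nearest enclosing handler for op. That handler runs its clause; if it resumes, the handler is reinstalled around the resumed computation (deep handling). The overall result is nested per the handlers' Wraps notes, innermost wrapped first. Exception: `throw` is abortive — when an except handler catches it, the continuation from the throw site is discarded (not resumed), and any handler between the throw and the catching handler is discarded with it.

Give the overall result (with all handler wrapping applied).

Answer: ([0], 0)

Working:
get @ H1 ⇒ 0
put(0) @ H1 ⇒ s:=0
H0 returns [0]
H1 returns ([0], 0)
H2 returns ([0], 0)
= ([0], 0)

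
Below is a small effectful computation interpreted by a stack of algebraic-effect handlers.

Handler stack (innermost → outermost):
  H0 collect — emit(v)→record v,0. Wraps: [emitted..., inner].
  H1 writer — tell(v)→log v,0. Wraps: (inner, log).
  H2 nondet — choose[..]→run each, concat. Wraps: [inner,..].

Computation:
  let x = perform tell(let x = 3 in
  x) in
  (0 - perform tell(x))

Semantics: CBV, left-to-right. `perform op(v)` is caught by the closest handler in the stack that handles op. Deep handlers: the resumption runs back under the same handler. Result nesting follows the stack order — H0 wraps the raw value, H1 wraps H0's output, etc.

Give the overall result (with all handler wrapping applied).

Answer: [([0], (3, 0))]

Step-by-step:
tell(3) @ H1 ⇒ log+=3
tell(0) @ H1 ⇒ log+=0
H0 returns [0]
H1 returns ([0], (3, 0))
H2 returns [([0], (3, 0))]
= [([0], (3, 0))]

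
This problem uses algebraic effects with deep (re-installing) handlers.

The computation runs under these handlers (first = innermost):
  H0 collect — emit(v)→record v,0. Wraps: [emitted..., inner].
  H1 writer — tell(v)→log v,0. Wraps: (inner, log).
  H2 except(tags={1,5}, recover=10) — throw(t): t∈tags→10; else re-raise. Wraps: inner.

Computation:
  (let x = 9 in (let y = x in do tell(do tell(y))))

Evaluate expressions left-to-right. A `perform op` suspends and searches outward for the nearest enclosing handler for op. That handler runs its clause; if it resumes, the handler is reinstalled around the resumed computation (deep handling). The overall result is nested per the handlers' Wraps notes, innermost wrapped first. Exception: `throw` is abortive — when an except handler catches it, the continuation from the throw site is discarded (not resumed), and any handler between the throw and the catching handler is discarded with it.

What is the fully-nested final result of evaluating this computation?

Working:
tell(9) @ H1 ⇒ log+=9
tell(0) @ H1 ⇒ log+=0
H0 returns [0]
H1 returns ([0], (9, 0))
H2 returns ([0], (9, 0))
= ([0], (9, 0))

Answer: ([0], (9, 0))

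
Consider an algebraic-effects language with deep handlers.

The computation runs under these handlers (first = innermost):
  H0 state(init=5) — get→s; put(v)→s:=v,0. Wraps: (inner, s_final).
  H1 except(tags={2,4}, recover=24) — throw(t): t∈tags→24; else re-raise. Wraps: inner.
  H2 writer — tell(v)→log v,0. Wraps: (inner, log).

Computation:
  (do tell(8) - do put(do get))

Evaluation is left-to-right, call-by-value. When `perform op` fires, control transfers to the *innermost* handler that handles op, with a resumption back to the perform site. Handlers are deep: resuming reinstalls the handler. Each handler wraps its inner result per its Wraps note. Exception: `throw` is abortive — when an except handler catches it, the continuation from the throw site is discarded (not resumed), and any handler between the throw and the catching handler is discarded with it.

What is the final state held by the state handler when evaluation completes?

Answer: 5

Evaluation trace:
tell(8) @ H2 ⇒ log+=8
get @ H0 ⇒ 5
put(5) @ H0 ⇒ s:=5
H0 returns (0, 5)
H1 returns (0, 5)
H2 returns ((0, 5), (8))
= ((0, 5), (8))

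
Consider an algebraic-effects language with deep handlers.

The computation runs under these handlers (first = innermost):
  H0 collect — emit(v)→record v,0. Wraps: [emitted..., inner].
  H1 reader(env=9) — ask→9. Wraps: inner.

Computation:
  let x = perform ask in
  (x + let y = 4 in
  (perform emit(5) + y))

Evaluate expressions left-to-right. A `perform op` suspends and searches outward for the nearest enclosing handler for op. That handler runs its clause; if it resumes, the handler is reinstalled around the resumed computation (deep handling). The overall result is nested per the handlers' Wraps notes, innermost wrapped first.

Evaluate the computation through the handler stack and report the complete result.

Evaluation trace:
ask @ H1 ⇒ 9
emit(5) @ H0 ⇒ out+=5
H0 returns [5, 13]
H1 returns [5, 13]
= [5, 13]

Answer: [5, 13]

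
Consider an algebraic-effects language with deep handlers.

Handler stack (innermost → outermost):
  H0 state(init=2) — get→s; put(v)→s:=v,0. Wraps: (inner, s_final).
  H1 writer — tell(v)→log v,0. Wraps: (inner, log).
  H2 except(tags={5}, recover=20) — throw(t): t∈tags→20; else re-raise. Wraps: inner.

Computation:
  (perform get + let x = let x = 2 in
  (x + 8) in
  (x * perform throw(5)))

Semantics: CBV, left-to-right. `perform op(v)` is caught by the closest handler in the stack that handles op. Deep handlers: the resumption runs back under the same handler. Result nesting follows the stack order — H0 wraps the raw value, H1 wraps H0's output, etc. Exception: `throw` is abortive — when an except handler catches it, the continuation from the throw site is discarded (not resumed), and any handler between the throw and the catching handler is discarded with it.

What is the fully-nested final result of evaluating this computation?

Answer: 20

Evaluation trace:
get @ H0 ⇒ 2
throw(5) @ H2 caught ⇒ 20
= 20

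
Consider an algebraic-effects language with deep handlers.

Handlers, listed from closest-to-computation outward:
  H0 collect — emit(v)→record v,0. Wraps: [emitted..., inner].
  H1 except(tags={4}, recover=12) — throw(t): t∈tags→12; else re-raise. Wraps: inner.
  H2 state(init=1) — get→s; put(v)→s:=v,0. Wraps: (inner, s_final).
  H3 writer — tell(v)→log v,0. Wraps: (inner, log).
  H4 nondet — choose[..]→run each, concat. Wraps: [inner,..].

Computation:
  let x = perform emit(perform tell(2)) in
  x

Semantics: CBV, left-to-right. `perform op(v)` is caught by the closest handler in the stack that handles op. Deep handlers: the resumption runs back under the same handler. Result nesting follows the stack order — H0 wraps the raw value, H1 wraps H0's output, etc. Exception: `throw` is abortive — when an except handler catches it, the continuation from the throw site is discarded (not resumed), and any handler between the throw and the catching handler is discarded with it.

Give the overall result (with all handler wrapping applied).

Answer: [(([0, 0], 1), (2))]

Working:
tell(2) @ H3 ⇒ log+=2
emit(0) @ H0 ⇒ out+=0
H0 returns [0, 0]
H1 returns [0, 0]
H2 returns ([0, 0], 1)
H3 returns (([0, 0], 1), (2))
H4 returns [(([0, 0], 1), (2))]
= [(([0, 0], 1), (2))]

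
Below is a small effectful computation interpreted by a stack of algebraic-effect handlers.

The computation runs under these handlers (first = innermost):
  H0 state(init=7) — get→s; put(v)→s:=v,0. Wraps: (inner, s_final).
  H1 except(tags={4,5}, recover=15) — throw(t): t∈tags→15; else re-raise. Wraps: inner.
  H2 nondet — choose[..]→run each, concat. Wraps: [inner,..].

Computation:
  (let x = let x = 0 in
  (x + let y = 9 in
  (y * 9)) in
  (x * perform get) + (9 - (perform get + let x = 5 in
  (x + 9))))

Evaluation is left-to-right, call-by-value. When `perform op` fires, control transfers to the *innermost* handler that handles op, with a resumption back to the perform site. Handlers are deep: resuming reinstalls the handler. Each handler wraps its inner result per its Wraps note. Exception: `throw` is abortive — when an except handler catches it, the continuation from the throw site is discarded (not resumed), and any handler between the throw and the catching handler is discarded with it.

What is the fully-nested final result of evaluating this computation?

Answer: [(555, 7)]

Working:
get @ H0 ⇒ 7
get @ H0 ⇒ 7
H0 returns (555, 7)
H1 returns (555, 7)
H2 returns [(555, 7)]
= [(555, 7)]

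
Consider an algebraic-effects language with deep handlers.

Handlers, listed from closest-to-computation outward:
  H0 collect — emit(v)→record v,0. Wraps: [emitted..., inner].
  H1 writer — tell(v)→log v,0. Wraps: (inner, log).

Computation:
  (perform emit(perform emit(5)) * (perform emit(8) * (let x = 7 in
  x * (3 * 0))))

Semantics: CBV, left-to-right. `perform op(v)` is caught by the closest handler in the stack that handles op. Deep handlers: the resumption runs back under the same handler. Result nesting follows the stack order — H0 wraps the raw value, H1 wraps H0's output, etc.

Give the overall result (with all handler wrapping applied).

Evaluation trace:
emit(5) @ H0 ⇒ out+=5
emit(0) @ H0 ⇒ out+=0
emit(8) @ H0 ⇒ out+=8
H0 returns [5, 0, 8, 0]
H1 returns ([5, 0, 8, 0], ())
= ([5, 0, 8, 0], ())

Answer: ([5, 0, 8, 0], ())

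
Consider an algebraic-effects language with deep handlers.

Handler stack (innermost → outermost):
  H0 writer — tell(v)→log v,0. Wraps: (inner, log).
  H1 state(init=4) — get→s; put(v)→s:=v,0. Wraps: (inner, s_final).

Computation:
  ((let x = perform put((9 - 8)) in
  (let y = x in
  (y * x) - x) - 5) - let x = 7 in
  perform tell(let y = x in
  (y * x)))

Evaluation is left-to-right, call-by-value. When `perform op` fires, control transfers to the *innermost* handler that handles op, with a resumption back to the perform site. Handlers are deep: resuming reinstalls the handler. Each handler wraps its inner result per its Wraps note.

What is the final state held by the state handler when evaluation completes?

Answer: 1

Evaluation trace:
put(1) @ H1 ⇒ s:=1
tell(49) @ H0 ⇒ log+=49
H0 returns (-5, (49))
H1 returns ((-5, (49)), 1)
= ((-5, (49)), 1)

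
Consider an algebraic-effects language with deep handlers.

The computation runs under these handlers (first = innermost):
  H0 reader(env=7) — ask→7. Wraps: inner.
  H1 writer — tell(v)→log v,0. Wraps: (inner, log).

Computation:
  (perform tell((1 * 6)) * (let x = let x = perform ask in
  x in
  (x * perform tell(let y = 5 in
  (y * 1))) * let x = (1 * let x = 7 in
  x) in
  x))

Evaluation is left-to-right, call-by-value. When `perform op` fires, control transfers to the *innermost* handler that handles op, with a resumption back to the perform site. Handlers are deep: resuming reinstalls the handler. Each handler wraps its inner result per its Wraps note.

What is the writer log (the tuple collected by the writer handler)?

Answer: (6, 5)

Working:
tell(6) @ H1 ⇒ log+=6
ask @ H0 ⇒ 7
tell(5) @ H1 ⇒ log+=5
H0 returns 0
H1 returns (0, (6, 5))
= (0, (6, 5))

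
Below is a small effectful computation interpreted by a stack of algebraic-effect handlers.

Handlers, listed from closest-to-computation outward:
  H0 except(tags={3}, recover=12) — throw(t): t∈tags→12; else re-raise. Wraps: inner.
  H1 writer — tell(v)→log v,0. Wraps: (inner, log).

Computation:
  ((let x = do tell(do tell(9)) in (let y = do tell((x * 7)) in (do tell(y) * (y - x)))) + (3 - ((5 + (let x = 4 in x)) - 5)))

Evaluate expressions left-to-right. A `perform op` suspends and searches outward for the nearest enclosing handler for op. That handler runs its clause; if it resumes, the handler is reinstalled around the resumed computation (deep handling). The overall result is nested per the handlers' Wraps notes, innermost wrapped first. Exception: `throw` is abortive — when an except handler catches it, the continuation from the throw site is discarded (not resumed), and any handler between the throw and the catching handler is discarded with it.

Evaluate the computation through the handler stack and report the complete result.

Answer: (-1, (9, 0, 0, 0))

Evaluation trace:
tell(9) @ H1 ⇒ log+=9
tell(0) @ H1 ⇒ log+=0
tell(0) @ H1 ⇒ log+=0
tell(0) @ H1 ⇒ log+=0
H0 returns -1
H1 returns (-1, (9, 0, 0, 0))
= (-1, (9, 0, 0, 0))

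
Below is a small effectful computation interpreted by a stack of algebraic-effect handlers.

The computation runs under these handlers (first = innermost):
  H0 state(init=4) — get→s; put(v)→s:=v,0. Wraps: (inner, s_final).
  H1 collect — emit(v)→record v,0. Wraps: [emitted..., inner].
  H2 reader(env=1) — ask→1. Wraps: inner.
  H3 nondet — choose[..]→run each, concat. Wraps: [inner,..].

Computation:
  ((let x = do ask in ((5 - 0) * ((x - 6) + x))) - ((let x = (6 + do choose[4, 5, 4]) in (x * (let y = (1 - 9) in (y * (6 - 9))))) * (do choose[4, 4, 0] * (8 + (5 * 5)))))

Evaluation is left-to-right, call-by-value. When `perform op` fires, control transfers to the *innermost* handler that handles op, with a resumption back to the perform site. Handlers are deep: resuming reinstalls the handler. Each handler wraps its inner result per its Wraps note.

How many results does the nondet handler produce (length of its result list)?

Answer: 9

Working:
ask @ H2 ⇒ 1
choose[4, 5, 4] @ H3
  branch[0] choose=4:
    choose[4, 4, 0] @ H3
      branch[0] choose=4:
        H0 returns (-31700, 4)
        H1 returns [(-31700, 4)]
        H2 returns [(-31700, 4)]
        H3 returns [[(-31700, 4)]]
      branch[1] choose=4:
        H0 returns (-31700, 4)
        H1 returns [(-31700, 4)]
        H2 returns [(-31700, 4)]
        H3 returns [[(-31700, 4)]]
      branch[2] choose=0:
        H0 returns (-20, 4)
        H1 returns [(-20, 4)]
        H2 returns [(-20, 4)]
        H3 returns [[(-20, 4)]]
  branch[1] choose=5:
    choose[4, 4, 0] @ H3
      branch[0] choose=4:
        H0 returns (-34868, 4)
        H1 returns [(-34868, 4)]
        H2 returns [(-34868, 4)]
        H3 returns [[(-34868, 4)]]
      branch[1] choose=4:
        H0 returns (-34868, 4)
        H1 returns [(-34868, 4)]
        H2 returns [(-34868, 4)]
        H3 returns [[(-34868, 4)]]
      branch[2] choose=0:
        H0 returns (-20, 4)
        H1 returns [(-20, 4)]
        H2 returns [(-20, 4)]
        H3 returns [[(-20, 4)]]
  branch[2] choose=4:
    choose[4, 4, 0] @ H3
      branch[0] choose=4:
        H0 returns (-31700, 4)
        H1 returns [(-31700, 4)]
        H2 returns [(-31700, 4)]
        H3 returns [[(-31700, 4)]]
      branch[1] choose=4:
        H0 returns (-31700, 4)
        H1 returns [(-31700, 4)]
        H2 returns [(-31700, 4)]
        H3 returns [[(-31700, 4)]]
      branch[2] choose=0:
        H0 returns (-20, 4)
        H1 returns [(-20, 4)]
        H2 returns [(-20, 4)]
        H3 returns [[(-20, 4)]]
= [[(-31700, 4)], [(-31700, 4)], [(-20, 4)], [(-34868, 4)], [(-34868, 4)], [(-20, 4)], [(-31700, 4)], [(-31700, 4)], [(-20, 4)]]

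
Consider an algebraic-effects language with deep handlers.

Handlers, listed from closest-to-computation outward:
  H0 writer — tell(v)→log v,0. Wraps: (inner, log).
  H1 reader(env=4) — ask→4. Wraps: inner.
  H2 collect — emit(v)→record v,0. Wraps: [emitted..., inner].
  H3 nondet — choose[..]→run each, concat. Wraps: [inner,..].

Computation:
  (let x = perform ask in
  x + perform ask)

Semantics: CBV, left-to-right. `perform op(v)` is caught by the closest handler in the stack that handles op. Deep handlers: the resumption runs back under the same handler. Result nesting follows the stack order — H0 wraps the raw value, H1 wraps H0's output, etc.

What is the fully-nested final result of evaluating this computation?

Answer: [[(8, ())]]

Working:
ask @ H1 ⇒ 4
ask @ H1 ⇒ 4
H0 returns (8, ())
H1 returns (8, ())
H2 returns [(8, ())]
H3 returns [[(8, ())]]
= [[(8, ())]]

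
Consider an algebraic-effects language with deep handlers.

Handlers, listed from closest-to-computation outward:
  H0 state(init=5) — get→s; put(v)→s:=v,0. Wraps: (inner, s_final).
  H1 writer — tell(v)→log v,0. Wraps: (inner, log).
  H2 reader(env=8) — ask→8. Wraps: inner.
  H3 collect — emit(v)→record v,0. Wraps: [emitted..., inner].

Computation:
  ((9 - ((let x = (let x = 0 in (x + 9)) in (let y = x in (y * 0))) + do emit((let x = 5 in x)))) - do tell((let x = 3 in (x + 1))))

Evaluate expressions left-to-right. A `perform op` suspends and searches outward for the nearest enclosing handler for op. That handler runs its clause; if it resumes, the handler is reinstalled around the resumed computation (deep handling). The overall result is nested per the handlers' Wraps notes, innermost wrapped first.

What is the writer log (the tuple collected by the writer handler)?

Answer: (4)

Evaluation trace:
emit(5) @ H3 ⇒ out+=5
tell(4) @ H1 ⇒ log+=4
H0 returns (9, 5)
H1 returns ((9, 5), (4))
H2 returns ((9, 5), (4))
H3 returns [5, ((9, 5), (4))]
= [5, ((9, 5), (4))]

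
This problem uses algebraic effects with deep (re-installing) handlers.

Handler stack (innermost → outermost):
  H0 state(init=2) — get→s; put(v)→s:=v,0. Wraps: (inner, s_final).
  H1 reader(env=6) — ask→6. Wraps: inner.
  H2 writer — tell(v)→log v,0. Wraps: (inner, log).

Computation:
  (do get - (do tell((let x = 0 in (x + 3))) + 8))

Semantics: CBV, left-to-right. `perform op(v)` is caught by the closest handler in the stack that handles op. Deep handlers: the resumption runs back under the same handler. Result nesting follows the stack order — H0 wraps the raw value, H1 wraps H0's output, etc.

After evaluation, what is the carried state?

Answer: 2

Working:
get @ H0 ⇒ 2
tell(3) @ H2 ⇒ log+=3
H0 returns (-6, 2)
H1 returns (-6, 2)
H2 returns ((-6, 2), (3))
= ((-6, 2), (3))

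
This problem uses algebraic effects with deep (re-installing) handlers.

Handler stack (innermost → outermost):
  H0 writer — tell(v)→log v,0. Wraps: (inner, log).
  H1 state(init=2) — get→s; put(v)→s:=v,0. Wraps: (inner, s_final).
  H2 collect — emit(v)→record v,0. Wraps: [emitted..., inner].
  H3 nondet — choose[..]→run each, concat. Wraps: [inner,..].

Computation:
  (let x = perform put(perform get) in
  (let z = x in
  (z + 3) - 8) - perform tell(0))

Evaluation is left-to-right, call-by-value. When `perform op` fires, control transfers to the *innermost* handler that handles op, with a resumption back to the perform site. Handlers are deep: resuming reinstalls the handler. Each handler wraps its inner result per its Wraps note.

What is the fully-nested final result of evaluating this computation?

Answer: [[((-5, (0)), 2)]]

Evaluation trace:
get @ H1 ⇒ 2
put(2) @ H1 ⇒ s:=2
tell(0) @ H0 ⇒ log+=0
H0 returns (-5, (0))
H1 returns ((-5, (0)), 2)
H2 returns [((-5, (0)), 2)]
H3 returns [[((-5, (0)), 2)]]
= [[((-5, (0)), 2)]]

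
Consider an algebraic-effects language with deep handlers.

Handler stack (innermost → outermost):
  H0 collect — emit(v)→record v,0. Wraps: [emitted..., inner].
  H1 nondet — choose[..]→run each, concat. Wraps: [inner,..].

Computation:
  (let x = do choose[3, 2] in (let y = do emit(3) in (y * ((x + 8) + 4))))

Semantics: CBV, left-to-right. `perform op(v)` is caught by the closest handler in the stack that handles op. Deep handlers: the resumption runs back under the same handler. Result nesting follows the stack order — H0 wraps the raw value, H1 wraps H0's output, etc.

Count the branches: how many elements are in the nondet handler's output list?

Answer: 2

Evaluation trace:
choose[3, 2] @ H1
  branch[0] choose=3:
    emit(3) @ H0 ⇒ out+=3
    H0 returns [3, 0]
    H1 returns [[3, 0]]
  branch[1] choose=2:
    emit(3) @ H0 ⇒ out+=3
    H0 returns [3, 0]
    H1 returns [[3, 0]]
= [[3, 0], [3, 0]]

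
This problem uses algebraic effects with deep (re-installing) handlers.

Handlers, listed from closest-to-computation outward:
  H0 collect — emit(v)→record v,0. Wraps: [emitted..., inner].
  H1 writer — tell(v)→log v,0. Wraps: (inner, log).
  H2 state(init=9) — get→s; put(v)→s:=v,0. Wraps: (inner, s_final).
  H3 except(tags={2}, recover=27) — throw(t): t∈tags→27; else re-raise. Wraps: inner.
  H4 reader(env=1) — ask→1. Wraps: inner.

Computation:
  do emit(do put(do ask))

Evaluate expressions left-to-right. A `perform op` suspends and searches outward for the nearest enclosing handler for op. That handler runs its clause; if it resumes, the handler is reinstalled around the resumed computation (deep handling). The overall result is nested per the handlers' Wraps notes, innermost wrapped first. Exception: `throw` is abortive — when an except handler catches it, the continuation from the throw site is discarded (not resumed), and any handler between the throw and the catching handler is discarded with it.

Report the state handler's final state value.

Answer: 1

Working:
ask @ H4 ⇒ 1
put(1) @ H2 ⇒ s:=1
emit(0) @ H0 ⇒ out+=0
H0 returns [0, 0]
H1 returns ([0, 0], ())
H2 returns (([0, 0], ()), 1)
H3 returns (([0, 0], ()), 1)
H4 returns (([0, 0], ()), 1)
= (([0, 0], ()), 1)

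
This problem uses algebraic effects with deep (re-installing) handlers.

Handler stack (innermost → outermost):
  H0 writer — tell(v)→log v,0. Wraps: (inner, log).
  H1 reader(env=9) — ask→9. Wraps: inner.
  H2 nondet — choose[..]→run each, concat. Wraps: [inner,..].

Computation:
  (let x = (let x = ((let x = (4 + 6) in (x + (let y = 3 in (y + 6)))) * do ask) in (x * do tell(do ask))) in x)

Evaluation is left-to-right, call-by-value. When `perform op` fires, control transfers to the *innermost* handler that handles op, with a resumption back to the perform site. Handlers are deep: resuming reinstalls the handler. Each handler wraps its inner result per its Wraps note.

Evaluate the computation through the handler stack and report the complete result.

Answer: [(0, (9))]

Evaluation trace:
ask @ H1 ⇒ 9
ask @ H1 ⇒ 9
tell(9) @ H0 ⇒ log+=9
H0 returns (0, (9))
H1 returns (0, (9))
H2 returns [(0, (9))]
= [(0, (9))]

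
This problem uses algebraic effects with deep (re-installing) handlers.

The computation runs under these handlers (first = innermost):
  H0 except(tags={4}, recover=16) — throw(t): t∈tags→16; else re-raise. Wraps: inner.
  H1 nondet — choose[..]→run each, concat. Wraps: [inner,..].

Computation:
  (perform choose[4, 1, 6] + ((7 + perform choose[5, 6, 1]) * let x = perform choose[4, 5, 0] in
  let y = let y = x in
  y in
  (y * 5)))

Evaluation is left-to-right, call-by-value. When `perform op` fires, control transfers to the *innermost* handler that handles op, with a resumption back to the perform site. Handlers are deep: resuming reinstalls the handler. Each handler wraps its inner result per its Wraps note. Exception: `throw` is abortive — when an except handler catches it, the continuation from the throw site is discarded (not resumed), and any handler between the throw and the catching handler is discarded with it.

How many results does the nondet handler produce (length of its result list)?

Evaluation trace:
choose[4, 1, 6] @ H1
  branch[0] choose=4:
    choose[5, 6, 1] @ H1
      branch[0] choose=5:
        choose[4, 5, 0] @ H1
          branch[0] choose=4:
            H0 returns 244
            H1 returns [244]
          branch[1] choose=5:
            H0 returns 304
            H1 returns [304]
          branch[2] choose=0:
            H0 returns 4
            H1 returns [4]
      branch[1] choose=6:
        choose[4, 5, 0] @ H1
          branch[0] choose=4:
            H0 returns 264
            H1 returns [264]
          branch[1] choose=5:
            H0 returns 329
            H1 returns [329]
          branch[2] choose=0:
            H0 returns 4
            H1 returns [4]
      branch[2] choose=1:
        choose[4, 5, 0] @ H1
          branch[0] choose=4:
            H0 returns 164
            H1 returns [164]
          branch[1] choose=5:
            H0 returns 204
            H1 returns [204]
          branch[2] choose=0:
            H0 returns 4
            H1 returns [4]
  branch[1] choose=1:
    choose[5, 6, 1] @ H1
      branch[0] choose=5:
        choose[4, 5, 0] @ H1
          branch[0] choose=4:
            H0 returns 241
            H1 returns [241]
          branch[1] choose=5:
            H0 returns 301
            H1 returns [301]
          branch[2] choose=0:
            H0 returns 1
            H1 returns [1]
      branch[1] choose=6:
        choose[4, 5, 0] @ H1
          branch[0] choose=4:
            H0 returns 261
            H1 returns [261]
          branch[1] choose=5:
            H0 returns 326
            H1 returns [326]
          branch[2] choose=0:
            H0 returns 1
            H1 returns [1]
      branch[2] choose=1:
        choose[4, 5, 0] @ H1
          branch[0] choose=4:
            H0 returns 161
            H1 returns [161]
          branch[1] choose=5:
            H0 returns 201
            H1 returns [201]
          branch[2] choose=0:
            H0 returns 1
            H1 returns [1]
  branch[2] choose=6:
    choose[5, 6, 1] @ H1
      branch[0] choose=5:
        choose[4, 5, 0] @ H1
          branch[0] choose=4:
            H0 returns 246
            H1 returns [246]
          branch[1] choose=5:
            H0 returns 306
            H1 returns [306]
          branch[2] choose=0:
            H0 returns 6
            H1 returns [6]
      branch[1] choose=6:
        choose[4, 5, 0] @ H1
          branch[0] choose=4:
            H0 returns 266
            H1 returns [266]
          branch[1] choose=5:
            H0 returns 331
            H1 returns [331]
          branch[2] choose=0:
            H0 returns 6
            H1 returns [6]
      branch[2] choose=1:
        choose[4, 5, 0] @ H1
          branch[0] choose=4:
            H0 returns 166
            H1 returns [166]
          branch[1] choose=5:
            H0 returns 206
            H1 returns [206]
          branch[2] choose=0:
            H0 returns 6
            H1 returns [6]
= [244, 304, 4, 264, 329, 4, 164, 204, 4, 241, 301, 1, 261, 326, 1, 161, 201, 1, 246, 306, 6, 266, 331, 6, 166, 206, 6]

Answer: 27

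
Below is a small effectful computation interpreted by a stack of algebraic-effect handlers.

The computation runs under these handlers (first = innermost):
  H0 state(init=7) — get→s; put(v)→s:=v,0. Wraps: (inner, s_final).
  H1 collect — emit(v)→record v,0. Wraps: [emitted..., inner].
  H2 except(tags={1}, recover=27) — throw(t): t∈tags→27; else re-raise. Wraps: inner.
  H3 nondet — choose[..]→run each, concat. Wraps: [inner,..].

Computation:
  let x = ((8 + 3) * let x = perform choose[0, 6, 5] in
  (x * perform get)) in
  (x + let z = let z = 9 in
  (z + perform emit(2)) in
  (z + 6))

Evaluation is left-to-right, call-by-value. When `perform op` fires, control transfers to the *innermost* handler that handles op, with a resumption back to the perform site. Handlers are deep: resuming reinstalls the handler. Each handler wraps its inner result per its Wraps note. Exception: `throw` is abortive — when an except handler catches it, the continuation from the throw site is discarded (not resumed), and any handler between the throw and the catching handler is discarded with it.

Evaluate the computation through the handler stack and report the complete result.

Evaluation trace:
choose[0, 6, 5] @ H3
  branch[0] choose=0:
    get @ H0 ⇒ 7
    emit(2) @ H1 ⇒ out+=2
    H0 returns (15, 7)
    H1 returns [2, (15, 7)]
    H2 returns [2, (15, 7)]
    H3 returns [[2, (15, 7)]]
  branch[1] choose=6:
    get @ H0 ⇒ 7
    emit(2) @ H1 ⇒ out+=2
    H0 returns (477, 7)
    H1 returns [2, (477, 7)]
    H2 returns [2, (477, 7)]
    H3 returns [[2, (477, 7)]]
  branch[2] choose=5:
    get @ H0 ⇒ 7
    emit(2) @ H1 ⇒ out+=2
    H0 returns (400, 7)
    H1 returns [2, (400, 7)]
    H2 returns [2, (400, 7)]
    H3 returns [[2, (400, 7)]]
= [[2, (15, 7)], [2, (477, 7)], [2, (400, 7)]]

Answer: [[2, (15, 7)], [2, (477, 7)], [2, (400, 7)]]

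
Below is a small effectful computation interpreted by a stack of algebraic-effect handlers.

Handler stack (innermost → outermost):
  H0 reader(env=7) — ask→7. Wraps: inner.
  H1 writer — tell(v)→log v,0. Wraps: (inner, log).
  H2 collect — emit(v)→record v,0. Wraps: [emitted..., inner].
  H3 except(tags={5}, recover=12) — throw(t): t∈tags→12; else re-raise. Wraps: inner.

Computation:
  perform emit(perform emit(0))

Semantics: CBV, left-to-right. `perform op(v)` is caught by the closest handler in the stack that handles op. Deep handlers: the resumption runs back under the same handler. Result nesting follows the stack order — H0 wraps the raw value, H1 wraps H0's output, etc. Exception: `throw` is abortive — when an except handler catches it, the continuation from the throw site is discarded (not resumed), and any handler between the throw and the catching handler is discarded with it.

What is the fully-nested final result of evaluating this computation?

Answer: [0, 0, (0, ())]

Step-by-step:
emit(0) @ H2 ⇒ out+=0
emit(0) @ H2 ⇒ out+=0
H0 returns 0
H1 returns (0, ())
H2 returns [0, 0, (0, ())]
H3 returns [0, 0, (0, ())]
= [0, 0, (0, ())]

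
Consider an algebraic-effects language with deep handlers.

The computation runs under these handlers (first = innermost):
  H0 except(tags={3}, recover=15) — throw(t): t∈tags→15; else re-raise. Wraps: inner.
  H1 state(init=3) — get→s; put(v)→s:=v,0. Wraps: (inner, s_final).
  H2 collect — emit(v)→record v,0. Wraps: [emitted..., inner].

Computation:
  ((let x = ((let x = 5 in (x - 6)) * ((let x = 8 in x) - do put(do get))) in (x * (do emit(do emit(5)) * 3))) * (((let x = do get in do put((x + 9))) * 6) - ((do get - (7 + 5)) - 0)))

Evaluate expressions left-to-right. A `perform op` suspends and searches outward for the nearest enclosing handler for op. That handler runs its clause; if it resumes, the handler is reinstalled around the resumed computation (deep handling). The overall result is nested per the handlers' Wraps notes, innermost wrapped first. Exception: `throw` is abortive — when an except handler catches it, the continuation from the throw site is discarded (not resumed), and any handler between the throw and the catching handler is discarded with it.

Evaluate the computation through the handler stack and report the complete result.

Step-by-step:
get @ H1 ⇒ 3
put(3) @ H1 ⇒ s:=3
emit(5) @ H2 ⇒ out+=5
emit(0) @ H2 ⇒ out+=0
get @ H1 ⇒ 3
put(12) @ H1 ⇒ s:=12
get @ H1 ⇒ 12
H0 returns 0
H1 returns (0, 12)
H2 returns [5, 0, (0, 12)]
= [5, 0, (0, 12)]

Answer: [5, 0, (0, 12)]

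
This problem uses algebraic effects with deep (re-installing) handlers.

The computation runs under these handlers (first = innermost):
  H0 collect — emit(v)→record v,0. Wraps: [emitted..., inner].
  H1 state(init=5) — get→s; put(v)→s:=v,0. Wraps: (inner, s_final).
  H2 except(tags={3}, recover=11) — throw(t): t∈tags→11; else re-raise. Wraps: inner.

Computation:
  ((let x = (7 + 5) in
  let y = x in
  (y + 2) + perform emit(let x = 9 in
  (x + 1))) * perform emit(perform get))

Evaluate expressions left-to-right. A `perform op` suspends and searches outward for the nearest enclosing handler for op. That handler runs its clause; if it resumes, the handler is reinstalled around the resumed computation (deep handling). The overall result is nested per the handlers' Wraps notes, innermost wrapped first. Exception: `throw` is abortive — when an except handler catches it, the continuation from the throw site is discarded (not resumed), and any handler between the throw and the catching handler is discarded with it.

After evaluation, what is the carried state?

Working:
emit(10) @ H0 ⇒ out+=10
get @ H1 ⇒ 5
emit(5) @ H0 ⇒ out+=5
H0 returns [10, 5, 0]
H1 returns ([10, 5, 0], 5)
H2 returns ([10, 5, 0], 5)
= ([10, 5, 0], 5)

Answer: 5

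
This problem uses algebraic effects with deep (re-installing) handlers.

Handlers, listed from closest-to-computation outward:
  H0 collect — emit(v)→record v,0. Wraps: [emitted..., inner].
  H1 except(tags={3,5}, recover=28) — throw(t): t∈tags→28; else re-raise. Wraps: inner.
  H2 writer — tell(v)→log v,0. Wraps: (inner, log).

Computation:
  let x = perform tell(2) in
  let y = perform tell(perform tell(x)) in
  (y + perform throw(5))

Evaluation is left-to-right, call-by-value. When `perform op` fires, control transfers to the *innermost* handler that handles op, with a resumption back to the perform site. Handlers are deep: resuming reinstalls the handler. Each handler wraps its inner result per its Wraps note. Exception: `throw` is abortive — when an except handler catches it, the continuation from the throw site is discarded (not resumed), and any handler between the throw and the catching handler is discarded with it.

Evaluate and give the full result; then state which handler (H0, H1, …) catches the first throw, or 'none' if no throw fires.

Answer: (28, (2, 0, 0)) ; first throw caught by: H1

Evaluation trace:
tell(2) @ H2 ⇒ log+=2
tell(0) @ H2 ⇒ log+=0
tell(0) @ H2 ⇒ log+=0
throw(5) @ H1 caught ⇒ 28
H2 returns (28, (2, 0, 0))
= (28, (2, 0, 0))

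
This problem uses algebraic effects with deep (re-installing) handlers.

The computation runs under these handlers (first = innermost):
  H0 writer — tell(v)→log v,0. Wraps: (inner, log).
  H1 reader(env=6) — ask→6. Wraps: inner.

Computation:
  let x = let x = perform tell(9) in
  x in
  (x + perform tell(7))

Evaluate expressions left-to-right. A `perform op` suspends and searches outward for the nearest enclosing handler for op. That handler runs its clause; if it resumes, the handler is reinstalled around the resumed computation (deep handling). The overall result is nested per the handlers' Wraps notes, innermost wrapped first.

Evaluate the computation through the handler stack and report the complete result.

Answer: (0, (9, 7))

Working:
tell(9) @ H0 ⇒ log+=9
tell(7) @ H0 ⇒ log+=7
H0 returns (0, (9, 7))
H1 returns (0, (9, 7))
= (0, (9, 7))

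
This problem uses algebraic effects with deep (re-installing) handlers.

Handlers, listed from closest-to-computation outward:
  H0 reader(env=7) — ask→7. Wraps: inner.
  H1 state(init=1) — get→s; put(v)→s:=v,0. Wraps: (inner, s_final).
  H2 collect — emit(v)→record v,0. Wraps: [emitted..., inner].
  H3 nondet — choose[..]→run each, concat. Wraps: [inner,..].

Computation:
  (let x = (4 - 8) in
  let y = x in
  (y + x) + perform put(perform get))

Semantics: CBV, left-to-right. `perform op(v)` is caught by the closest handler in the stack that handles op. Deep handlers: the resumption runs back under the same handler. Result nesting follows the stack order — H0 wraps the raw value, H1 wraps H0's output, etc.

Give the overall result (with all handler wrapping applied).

Answer: [[(-8, 1)]]

Working:
get @ H1 ⇒ 1
put(1) @ H1 ⇒ s:=1
H0 returns -8
H1 returns (-8, 1)
H2 returns [(-8, 1)]
H3 returns [[(-8, 1)]]
= [[(-8, 1)]]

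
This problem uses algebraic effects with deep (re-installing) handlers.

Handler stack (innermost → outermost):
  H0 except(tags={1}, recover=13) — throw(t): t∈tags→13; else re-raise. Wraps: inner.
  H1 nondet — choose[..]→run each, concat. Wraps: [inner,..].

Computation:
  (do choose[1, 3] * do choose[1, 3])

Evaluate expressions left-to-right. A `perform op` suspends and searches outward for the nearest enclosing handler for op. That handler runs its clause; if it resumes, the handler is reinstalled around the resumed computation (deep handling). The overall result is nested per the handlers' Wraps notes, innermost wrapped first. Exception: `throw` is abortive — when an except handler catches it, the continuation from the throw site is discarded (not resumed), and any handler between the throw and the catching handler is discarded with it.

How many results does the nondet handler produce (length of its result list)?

Answer: 4

Working:
choose[1, 3] @ H1
  branch[0] choose=1:
    choose[1, 3] @ H1
      branch[0] choose=1:
        H0 returns 1
        H1 returns [1]
      branch[1] choose=3:
        H0 returns 3
        H1 returns [3]
  branch[1] choose=3:
    choose[1, 3] @ H1
      branch[0] choose=1:
        H0 returns 3
        H1 returns [3]
      branch[1] choose=3:
        H0 returns 9
        H1 returns [9]
= [1, 3, 3, 9]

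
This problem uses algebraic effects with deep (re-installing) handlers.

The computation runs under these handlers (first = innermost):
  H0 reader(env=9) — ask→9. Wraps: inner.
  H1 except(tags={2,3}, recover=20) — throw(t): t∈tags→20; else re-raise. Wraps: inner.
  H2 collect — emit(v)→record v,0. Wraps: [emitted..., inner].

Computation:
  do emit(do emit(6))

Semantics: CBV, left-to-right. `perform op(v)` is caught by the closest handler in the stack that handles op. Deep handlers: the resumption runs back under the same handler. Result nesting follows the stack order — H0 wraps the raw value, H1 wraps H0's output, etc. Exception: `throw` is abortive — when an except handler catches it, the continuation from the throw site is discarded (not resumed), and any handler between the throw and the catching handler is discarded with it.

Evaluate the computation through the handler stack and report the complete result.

Answer: [6, 0, 0]

Working:
emit(6) @ H2 ⇒ out+=6
emit(0) @ H2 ⇒ out+=0
H0 returns 0
H1 returns 0
H2 returns [6, 0, 0]
= [6, 0, 0]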